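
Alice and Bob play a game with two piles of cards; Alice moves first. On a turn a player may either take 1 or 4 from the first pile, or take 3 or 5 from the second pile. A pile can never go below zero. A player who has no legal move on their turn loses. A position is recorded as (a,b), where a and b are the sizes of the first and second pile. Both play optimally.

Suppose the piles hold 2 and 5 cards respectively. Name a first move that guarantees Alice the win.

Move to (1,5).

Label each position W (a win for the player to move) or L (a loss). A position with no legal move is L; any other position is W exactly when some move reaches an L, and L when every move reaches a W.
No move ever increases a pile, so every position that can arise here has a ≤ 2 and b ≤ 5; it is enough to label the cells with 0 ≤ a ≤ 2 and 0 ≤ b ≤ 5.
Every move lowers a or b (never raises either), so fill the grid row by row in increasing a, and left to right within a row: each cell's successors are then already labelled.
      b=0  b=1  b=2  b=3  b=4  b=5
a=0:    L    L    L    W    W    W
a=1:    W    W    W    L    L    L
a=2:    L    L    L    W    W    W
Cells with no legal move (terminal, hence L): (0,0), (0,1), (0,2).
The remaining L cells, each justified by listing all of its moves:
(1,3): →(0,3)(W), (1,0)(W) — all W, so L
(1,4): →(0,4)(W), (1,1)(W) — all W, so L
(1,5): →(0,5)(W), (1,2)(W), (1,0)(W) — all W, so L
(2,0): →(1,0)(W) only, which is W, so L
(2,1): →(1,1)(W) only, which is W, so L
(2,2): →(1,2)(W) only, which is W, so L
Every other cell has at least one move into one of the L cells above, so it is W.
From (2,5), the L positions reachable in one move are: (1,5), (2,2), (2,0). Any move reaching one of these is winning.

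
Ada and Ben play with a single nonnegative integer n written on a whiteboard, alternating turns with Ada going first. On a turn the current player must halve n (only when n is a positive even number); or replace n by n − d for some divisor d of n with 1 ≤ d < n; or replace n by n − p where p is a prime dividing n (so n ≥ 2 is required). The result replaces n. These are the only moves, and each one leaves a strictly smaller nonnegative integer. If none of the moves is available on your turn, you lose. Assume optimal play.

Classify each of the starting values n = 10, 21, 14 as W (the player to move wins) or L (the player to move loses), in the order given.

10: W, 21: W, 14: L

Classify positions by backward induction: terminal positions (no move available) are L. From any other position, the mover wins iff some move reaches an L.
n=0: no move → L
n=1: no move → L
n=2: W (go to 0, an L position)
n=3: W (go to 0, an L position)
n=4: L (options 2(W), 3(W) are all W)
n=5: W (go to 0, an L position)
n=6: W (go to 4, an L position)
n=7: W (go to 0, an L position)
n=8: W (go to 4, an L position)
n=9: L (options 6(W), 8(W) are all W)
n=10: W (go to 9, an L position)
n=11: W (go to 0, an L position)
n=12: W (go to 9, an L position)
n=13: W (go to 0, an L position)
n=14: L (options 7(W), 12(W), 13(W) are all W)
n=15: W (go to 14, an L position)
n=16: W (go to 14, an L position)
n=17: W (go to 0, an L position)
n=18: W (go to 9, an L position)
n=19: W (go to 0, an L position)
n=20: L (options 10(W), 15(W), 16(W), 18(W), 19(W) are all W)
n=21: W (go to 14, an L position)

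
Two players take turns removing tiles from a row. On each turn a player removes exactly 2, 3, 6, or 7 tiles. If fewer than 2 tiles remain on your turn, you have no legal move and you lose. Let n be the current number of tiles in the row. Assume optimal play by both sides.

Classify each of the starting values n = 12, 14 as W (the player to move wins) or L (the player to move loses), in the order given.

Compute win/loss labels from the base case upward. A position with no move is L. Any other position is W if it can reach an L in one move, else L.
n=0: no move → L
n=1: no move → L
n=2: reaches L-position 0 → W
n=3: reaches L-position 1 → W
n=4: reaches L-position 1 → W
n=5: only reaches 3(W), 2(W), all W → L
n=6: reaches L-position 0 → W
n=7: reaches L-position 5 → W
n=8: reaches L-position 5 → W
n=9: only reaches 7(W), 6(W), 3(W), 2(W), all W → L
n=10: only reaches 8(W), 7(W), 4(W), 3(W), all W → L
n=11: reaches L-position 9 → W
n=12: reaches L-position 10 → W
n=13: reaches L-position 10 → W
n=14: only reaches 12(W), 11(W), 8(W), 7(W), all W → L

12: W, 14: L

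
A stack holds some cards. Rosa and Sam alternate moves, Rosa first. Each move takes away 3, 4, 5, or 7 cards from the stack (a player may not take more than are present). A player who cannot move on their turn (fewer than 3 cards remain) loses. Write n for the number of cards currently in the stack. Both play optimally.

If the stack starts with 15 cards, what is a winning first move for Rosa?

Remove 3, leaving 12.

Build the W/L table. Terminal = L. A non-terminal position is W if it has a move to some L; otherwise it is L.
n=0: no move → L
n=1: no move → L
n=2: no move → L
n=3: W (go to 0, an L position)
n=4: W (go to 1, an L position)
n=5: W (go to 2, an L position)
n=6: W (go to 2, an L position)
n=7: W (go to 2, an L position)
n=8: W (go to 1, an L position)
n=9: W (go to 2, an L position)
n=10: L (options 7(W), 6(W), 5(W), 3(W) are all W)
n=11: L (options 8(W), 7(W), 6(W), 4(W) are all W)
n=12: L (options 9(W), 8(W), 7(W), 5(W) are all W)
n=13: W (go to 10, an L position)
n=14: W (go to 11, an L position)
n=15: W (go to 12, an L position)
From 15, the L positions reachable in one move are: 12, 11, 10. Any move reaching one of these is winning.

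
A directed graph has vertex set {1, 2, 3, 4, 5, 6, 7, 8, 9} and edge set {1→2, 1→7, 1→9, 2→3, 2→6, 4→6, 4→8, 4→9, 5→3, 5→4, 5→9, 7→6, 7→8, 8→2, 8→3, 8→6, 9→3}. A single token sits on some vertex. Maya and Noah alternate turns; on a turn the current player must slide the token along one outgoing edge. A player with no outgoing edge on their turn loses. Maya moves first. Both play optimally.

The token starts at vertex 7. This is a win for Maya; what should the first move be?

Move to 6.

Work bottom-up. With no move the player to move loses. Otherwise the position is W if at least one move leads to an L position for the opponent, and L if every move leads to a W.
Every edge goes from a vertex to one that appears earlier in the order 3, 6, 2, 9, 8, 7, 4, 5, 1, so processing vertices in that order labels each vertex after all of its successors.
3: no outgoing edge → L
6: no outgoing edge → L
2: →6(L), so W
9: →3(L), so W
8: →6(L), so W
7: →6(L), so W
4: →6(L), so W
5: →3(L), so W
1: →7(W), 9(W), 2(W) — all W, so L
From 7, the L positions reachable in one move are: 6.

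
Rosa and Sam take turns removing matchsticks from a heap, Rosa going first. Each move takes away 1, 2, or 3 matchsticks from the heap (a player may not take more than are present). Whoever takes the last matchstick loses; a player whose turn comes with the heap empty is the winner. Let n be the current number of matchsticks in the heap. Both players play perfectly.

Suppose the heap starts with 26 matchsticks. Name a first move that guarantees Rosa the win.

Build the W/L table. Terminal = W. A non-terminal position is W if it has a move to some L; otherwise it is L.
n=0: no move; the opponent has just taken the last matchstick and therefore loses → W
n=1: only reaches 0(W), which is W → L
n=2: reaches L-position 1 → W
n=3: reaches L-position 1 → W
n=4: reaches L-position 1 → W
n=5: only reaches 4(W), 3(W), 2(W), all W → L
n=6: reaches L-position 5 → W
n=7: reaches L-position 5 → W
n=8: reaches L-position 5 → W
n=9: only reaches 8(W), 7(W), 6(W), all W → L
n=10: reaches L-position 9 → W
n=11: reaches L-position 9 → W
n=12: reaches L-position 9 → W
n=13: only reaches 12(W), 11(W), 10(W), all W → L
n=14: reaches L-position 13 → W
n=15: reaches L-position 13 → W
n=16: reaches L-position 13 → W
n=17: only reaches 16(W), 15(W), 14(W), all W → L
n=18: reaches L-position 17 → W
n=19: reaches L-position 17 → W
n=20: reaches L-position 17 → W
n=21: only reaches 20(W), 19(W), 18(W), all W → L
n=22: reaches L-position 21 → W
n=23: reaches L-position 21 → W
n=24: reaches L-position 21 → W
n=25: only reaches 24(W), 23(W), 22(W), all W → L
n=26: reaches L-position 25 → W
From 26, the L positions reachable in one move are: 25.

Remove 1, leaving 25.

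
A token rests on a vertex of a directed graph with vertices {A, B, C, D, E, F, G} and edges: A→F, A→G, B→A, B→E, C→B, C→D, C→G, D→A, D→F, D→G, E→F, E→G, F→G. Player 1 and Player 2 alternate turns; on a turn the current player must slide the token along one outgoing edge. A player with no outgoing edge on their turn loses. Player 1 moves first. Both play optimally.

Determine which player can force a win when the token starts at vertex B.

Work bottom-up. With no move the player to move loses. Otherwise the position is W if at least one move leads to an L position for the opponent, and L if every move leads to a W.
Every edge goes from a vertex to one that appears earlier in the order G, F, E, A, B, D, C, so processing vertices in that order labels each vertex after all of its successors.
G: no outgoing edge → L
F: reaches L-position G → W
E: reaches L-position G → W
A: reaches L-position G → W
B: only reaches A(W), E(W), all W → L
D: reaches L-position G → W
C: reaches L-position B → W
Every move from B reaches a W position, so the mover loses.

Player 2 wins.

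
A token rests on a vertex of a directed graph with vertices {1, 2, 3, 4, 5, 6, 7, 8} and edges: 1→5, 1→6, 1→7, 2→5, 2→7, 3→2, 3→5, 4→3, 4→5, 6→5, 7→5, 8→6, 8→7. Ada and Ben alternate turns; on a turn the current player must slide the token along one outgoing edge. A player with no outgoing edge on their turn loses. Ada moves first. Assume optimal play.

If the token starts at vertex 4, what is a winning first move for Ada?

Move to 5.

Positions with no move are L. A position that does have a move is losing for the player to move precisely when every available move leads to a winning position for the opponent. Fill in the labels:
Every edge goes from a vertex to one that appears earlier in the order 5, 7, 2, 6, 1, 3, 8, 4, so processing vertices in that order labels each vertex after all of its successors.
5: no outgoing edge → L
7: W (go to 5, an L position)
2: W (go to 5, an L position)
6: W (go to 5, an L position)
1: W (go to 5, an L position)
3: W (go to 5, an L position)
8: L (options 6(W), 7(W) are all W)
4: W (go to 5, an L position)
From 4, the L positions reachable in one move are: 5.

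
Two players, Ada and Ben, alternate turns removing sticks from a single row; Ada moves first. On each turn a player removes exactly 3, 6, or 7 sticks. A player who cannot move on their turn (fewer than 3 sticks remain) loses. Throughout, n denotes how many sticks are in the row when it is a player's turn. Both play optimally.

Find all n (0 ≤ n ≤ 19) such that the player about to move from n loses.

Build the W/L table. Terminal = L. A non-terminal position is W if it has a move to some L; otherwise it is L.
n=0: no move → L
n=1: no move → L
n=2: no move → L
n=3: reaches L-position 0 → W
n=4: reaches L-position 1 → W
n=5: reaches L-position 2 → W
n=6: reaches L-position 0 → W
n=7: reaches L-position 1 → W
n=8: reaches L-position 2 → W
n=9: reaches L-position 2 → W
n=10: only reaches 7(W), 4(W), 3(W), all W → L
n=11: only reaches 8(W), 5(W), 4(W), all W → L
n=12: only reaches 9(W), 6(W), 5(W), all W → L
n=13: reaches L-position 10 → W
n=14: reaches L-position 11 → W
n=15: reaches L-position 12 → W
n=16: reaches L-position 10 → W
n=17: reaches L-position 11 → W
n=18: reaches L-position 12 → W
n=19: reaches L-position 12 → W
Reading off the rows marked L gives the requested list; there are 6 such values of n.

0, 1, 2, 10, 11, 12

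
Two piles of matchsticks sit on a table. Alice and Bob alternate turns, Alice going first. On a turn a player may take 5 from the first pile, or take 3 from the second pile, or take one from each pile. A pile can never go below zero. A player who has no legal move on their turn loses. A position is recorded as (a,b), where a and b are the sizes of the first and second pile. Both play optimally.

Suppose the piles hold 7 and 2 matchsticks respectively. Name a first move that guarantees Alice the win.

Move to (2,2).

Label each position W (a win for the player to move) or L (a loss). A position with no legal move is L; any other position is W exactly when some move reaches an L, and L when every move reaches a W.
No move ever increases a pile, so every position that can arise here has a ≤ 7 and b ≤ 2; it is enough to label the cells with 0 ≤ a ≤ 7 and 0 ≤ b ≤ 2.
Every move lowers a or b (never raises either), so fill the grid row by row in increasing a, and left to right within a row: each cell's successors are then already labelled.
      b=0  b=1  b=2
a=0:    L    L    L
a=1:    L    W    W
a=2:    L    W    L
a=3:    L    W    L
a=4:    L    W    L
a=5:    W    W    W
a=6:    W    L    L
a=7:    W    L    W
Cells with no legal move (terminal, hence L): (0,0), (0,1), (0,2), (1,0), (2,0), (3,0), (4,0).
The remaining L cells, each justified by listing all of its moves:
(2,2): only reaches (1,1)(W), which is W → L
(3,2): only reaches (2,1)(W), which is W → L
(4,2): only reaches (3,1)(W), which is W → L
(6,1): only reaches (1,1)(W), (5,0)(W), all W → L
(6,2): only reaches (1,2)(W), (5,1)(W), all W → L
(7,1): only reaches (2,1)(W), (6,0)(W), all W → L
Every other cell has at least one move into one of the L cells above, so it is W.
From (7,2), the L positions reachable in one move are: (2,2), (6,1). Any move reaching one of these is winning.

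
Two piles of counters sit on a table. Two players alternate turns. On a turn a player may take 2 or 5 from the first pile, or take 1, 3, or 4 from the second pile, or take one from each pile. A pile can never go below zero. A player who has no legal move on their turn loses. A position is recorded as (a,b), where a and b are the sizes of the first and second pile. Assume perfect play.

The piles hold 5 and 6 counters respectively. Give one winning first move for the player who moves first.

Use the standard recursion: the mover loses at a terminal position; elsewhere, the mover wins exactly when some move hands the opponent an L position.
No move ever increases a pile, so every position that can arise here has a ≤ 5 and b ≤ 6; it is enough to label the cells with 0 ≤ a ≤ 5 and 0 ≤ b ≤ 6.
Every move lowers a or b (never raises either), so fill the grid row by row in increasing a, and left to right within a row: each cell's successors are then already labelled.
      b=0  b=1  b=2  b=3  b=4  b=5  b=6
a=0:    L    W    L    W    W    W    W
a=1:    L    W    L    W    W    W    W
a=2:    W    W    W    W    L    W    L
a=3:    W    L    W    L    W    W    W
a=4:    L    W    W    W    W    L    W
a=5:    W    W    W    W    L    W    W
Cells with no legal move (terminal, hence L): (0,0), (1,0).
The remaining L cells, each justified by listing all of its moves:
(0,2): L (sole option (0,1)(W) is W)
(1,2): L (options (1,1)(W), (0,1)(W) are all W)
(2,4): L (options (0,4)(W), (2,3)(W), (2,1)(W), (2,0)(W), (1,3)(W) are all W)
(2,6): L (options (0,6)(W), (2,5)(W), (2,3)(W), (2,2)(W), (1,5)(W) are all W)
(3,1): L (options (1,1)(W), (3,0)(W), (2,0)(W) are all W)
(3,3): L (options (1,3)(W), (3,2)(W), (3,0)(W), (2,2)(W) are all W)
(4,0): L (sole option (2,0)(W) is W)
(4,5): L (options (2,5)(W), (4,4)(W), (4,2)(W), (4,1)(W), (3,4)(W) are all W)
(5,4): L (options (3,4)(W), (0,4)(W), (5,3)(W), (5,1)(W), (5,0)(W), (4,3)(W) are all W)
Every other cell has at least one move into one of the L cells above, so it is W.
From (5,6), the L positions reachable in one move are: (4,5).

Move to (4,5).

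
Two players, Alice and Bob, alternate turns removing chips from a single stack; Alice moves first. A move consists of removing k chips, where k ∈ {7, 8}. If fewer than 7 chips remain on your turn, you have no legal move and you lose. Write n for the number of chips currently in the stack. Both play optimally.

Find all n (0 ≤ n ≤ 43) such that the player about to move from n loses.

Use the standard recursion: the mover loses at a terminal position; elsewhere, the mover wins exactly when some move hands the opponent an L position.
n=0: no move → L
n=1: no move → L
n=2: no move → L
n=3: no move → L
n=4: no move → L
n=5: no move → L
n=6: no move → L
n=7: →0(L), so W
n=8: →1(L), so W
n=9: →2(L), so W
n=10: →3(L), so W
n=11: →4(L), so W
n=12: →5(L), so W
n=13: →6(L), so W
n=14: →6(L), so W
n=15: →8(W), 7(W) — all W, so L
n=16: →9(W), 8(W) — all W, so L
n=17: →10(W), 9(W) — all W, so L
n=18: →11(W), 10(W) — all W, so L
n=19: →12(W), 11(W) — all W, so L
n=20: →13(W), 12(W) — all W, so L
n=21: →14(W), 13(W) — all W, so L
n=22: →15(L), so W
n=23: →16(L), so W
n=24: →17(L), so W
n=25: →18(L), so W
n=26: →19(L), so W
n=27: →20(L), so W
n=28: →21(L), so W
n=29: →21(L), so W
n=30: →23(W), 22(W) — all W, so L
n=31: →24(W), 23(W) — all W, so L
n=32: →25(W), 24(W) — all W, so L
n=33: →26(W), 25(W) — all W, so L
n=34: →27(W), 26(W) — all W, so L
n=35: →28(W), 27(W) — all W, so L
n=36: →29(W), 28(W) — all W, so L
n=37: →30(L), so W
n=38: →31(L), so W
n=39: →32(L), so W
n=40: →33(L), so W
n=41: →34(L), so W
n=42: →35(L), so W
n=43: →36(L), so W
Reading off the rows marked L gives the requested list; there are 21 such values of n.

0, 1, 2, 3, 4, 5, 6, 15, 16, 17, 18, 19, 20, 21, 30, 31, 32, 33, 34, 35, 36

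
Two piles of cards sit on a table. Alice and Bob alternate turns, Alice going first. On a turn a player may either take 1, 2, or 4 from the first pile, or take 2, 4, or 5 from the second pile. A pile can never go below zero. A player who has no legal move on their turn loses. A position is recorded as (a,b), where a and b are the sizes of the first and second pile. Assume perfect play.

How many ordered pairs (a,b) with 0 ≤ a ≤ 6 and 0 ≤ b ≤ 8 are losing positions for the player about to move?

20

Build the W/L table. Terminal = L. A non-terminal position is W if it has a move to some L; otherwise it is L.
Every move lowers a or b (never raises either), so fill the grid row by row in increasing a, and left to right within a row: each cell's successors are then already labelled.
      b=0  b=1  b=2  b=3  b=4  b=5  b=6  b=7  b=8
a=0:    L    L    W    W    W    W    W    L    L
a=1:    W    W    L    L    W    W    W    W    W
a=2:    W    W    W    W    L    L    W    W    W
a=3:    L    L    W    W    W    W    W    L    L
a=4:    W    W    L    L    W    W    W    W    W
a=5:    W    W    W    W    L    L    W    W    W
a=6:    L    L    W    W    W    W    W    L    L
Cells with no legal move (terminal, hence L): (0,0), (0,1).
The remaining L cells, each justified by listing all of its moves:
(0,7): L (options (0,5)(W), (0,3)(W), (0,2)(W) are all W)
(0,8): L (options (0,6)(W), (0,4)(W), (0,3)(W) are all W)
(1,2): L (options (0,2)(W), (1,0)(W) are all W)
(1,3): L (options (0,3)(W), (1,1)(W) are all W)
(2,4): L (options (1,4)(W), (0,4)(W), (2,2)(W), (2,0)(W) are all W)
(2,5): L (options (1,5)(W), (0,5)(W), (2,3)(W), (2,1)(W), (2,0)(W) are all W)
(3,0): L (options (2,0)(W), (1,0)(W) are all W)
(3,1): L (options (2,1)(W), (1,1)(W) are all W)
(3,7): L (options (2,7)(W), (1,7)(W), (3,5)(W), (3,3)(W), (3,2)(W) are all W)
(3,8): L (options (2,8)(W), (1,8)(W), (3,6)(W), (3,4)(W), (3,3)(W) are all W)
(4,2): L (options (3,2)(W), (2,2)(W), (0,2)(W), (4,0)(W) are all W)
(4,3): L (options (3,3)(W), (2,3)(W), (0,3)(W), (4,1)(W) are all W)
(5,4): L (options (4,4)(W), (3,4)(W), (1,4)(W), (5,2)(W), (5,0)(W) are all W)
(5,5): L (options (4,5)(W), (3,5)(W), (1,5)(W), (5,3)(W), (5,1)(W), (5,0)(W) are all W)
(6,0): L (options (5,0)(W), (4,0)(W), (2,0)(W) are all W)
(6,1): L (options (5,1)(W), (4,1)(W), (2,1)(W) are all W)
(6,7): L (options (5,7)(W), (4,7)(W), (2,7)(W), (6,5)(W), (6,3)(W), (6,2)(W) are all W)
(6,8): L (options (5,8)(W), (4,8)(W), (2,8)(W), (6,6)(W), (6,4)(W), (6,3)(W) are all W)
Every other cell has at least one move into one of the L cells above, so it is W.
L cells per row: a=0: 4, a=1: 2, a=2: 2, a=3: 4, a=4: 2, a=5: 2, a=6: 4; total 20.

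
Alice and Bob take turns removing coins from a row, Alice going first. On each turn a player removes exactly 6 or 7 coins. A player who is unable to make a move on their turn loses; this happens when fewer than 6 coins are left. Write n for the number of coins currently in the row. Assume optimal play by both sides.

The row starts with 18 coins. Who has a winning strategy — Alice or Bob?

Bob wins.

Work bottom-up. With no move the player to move loses. Otherwise the position is W if at least one move leads to an L position for the opponent, and L if every move leads to a W.
n=0: no move → L
n=1: no move → L
n=2: no move → L
n=3: no move → L
n=4: no move → L
n=5: no move → L
n=6: reaches L-position 0 → W
n=7: reaches L-position 1 → W
n=8: reaches L-position 2 → W
n=9: reaches L-position 3 → W
n=10: reaches L-position 4 → W
n=11: reaches L-position 5 → W
n=12: reaches L-position 5 → W
n=13: only reaches 7(W), 6(W), all W → L
n=14: only reaches 8(W), 7(W), all W → L
n=15: only reaches 9(W), 8(W), all W → L
n=16: only reaches 10(W), 9(W), all W → L
n=17: only reaches 11(W), 10(W), all W → L
n=18: only reaches 12(W), 11(W), all W → L
The starting position 18 is L: whatever Alice does, the opponent receives a W position.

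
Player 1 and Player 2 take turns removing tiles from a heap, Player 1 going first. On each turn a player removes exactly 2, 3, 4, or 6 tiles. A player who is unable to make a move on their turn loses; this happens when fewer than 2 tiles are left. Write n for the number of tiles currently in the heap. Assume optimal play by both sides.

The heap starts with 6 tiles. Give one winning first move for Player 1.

Remove 6, leaving 0.

Classify positions by backward induction: terminal positions (no move available) are L. From any other position, the mover wins iff some move reaches an L.
n=0: no move → L
n=1: no move → L
n=2: →0(L), so W
n=3: →1(L), so W
n=4: →1(L), so W
n=5: →1(L), so W
n=6: →0(L), so W
From 6, the L positions reachable in one move are: 0.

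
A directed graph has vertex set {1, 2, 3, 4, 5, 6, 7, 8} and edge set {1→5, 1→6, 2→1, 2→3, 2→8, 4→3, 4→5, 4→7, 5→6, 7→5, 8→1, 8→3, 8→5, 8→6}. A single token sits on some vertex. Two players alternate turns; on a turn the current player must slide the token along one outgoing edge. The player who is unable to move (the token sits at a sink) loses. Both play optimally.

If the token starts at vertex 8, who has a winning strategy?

The first player wins.

Classify positions by backward induction: terminal positions (no move available) are L. From any other position, the mover wins iff some move reaches an L.
Every edge goes from a vertex to one that appears earlier in the order 6, 3, 5, 1, 8, 7, 2, 4, so processing vertices in that order labels each vertex after all of its successors.
6: no outgoing edge → L
3: no outgoing edge → L
5: reaches L-position 6 → W
1: reaches L-position 6 → W
8: reaches L-position 3 → W
7: only reaches 5(W), which is W → L
2: reaches L-position 3 → W
4: reaches L-position 7 → W
From 8 the player to move can move to 3, reaching an L position.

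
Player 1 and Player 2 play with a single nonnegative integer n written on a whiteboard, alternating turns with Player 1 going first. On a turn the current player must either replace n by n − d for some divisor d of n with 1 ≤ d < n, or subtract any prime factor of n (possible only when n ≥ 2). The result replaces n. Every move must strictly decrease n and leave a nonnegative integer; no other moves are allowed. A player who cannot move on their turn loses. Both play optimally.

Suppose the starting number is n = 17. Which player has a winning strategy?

Player 1 wins.

Work bottom-up. With no move the player to move loses. Otherwise the position is W if at least one move leads to an L position for the opponent, and L if every move leads to a W.
n=0: no move → L
n=1: no move → L
n=2: reaches L-position 0 → W
n=3: reaches L-position 0 → W
n=4: only reaches 2(W), 3(W), all W → L
n=5: reaches L-position 0 → W
n=6: reaches L-position 4 → W
n=7: reaches L-position 0 → W
n=8: reaches L-position 4 → W
n=9: only reaches 6(W), 8(W), all W → L
n=10: reaches L-position 9 → W
n=11: reaches L-position 0 → W
n=12: reaches L-position 9 → W
n=13: reaches L-position 0 → W
n=14: only reaches 7(W), 12(W), 13(W), all W → L
n=15: reaches L-position 14 → W
n=16: reaches L-position 14 → W
n=17: reaches L-position 0 → W
The starting position 17 is W: Player 1 should move to 0, handing over an L position.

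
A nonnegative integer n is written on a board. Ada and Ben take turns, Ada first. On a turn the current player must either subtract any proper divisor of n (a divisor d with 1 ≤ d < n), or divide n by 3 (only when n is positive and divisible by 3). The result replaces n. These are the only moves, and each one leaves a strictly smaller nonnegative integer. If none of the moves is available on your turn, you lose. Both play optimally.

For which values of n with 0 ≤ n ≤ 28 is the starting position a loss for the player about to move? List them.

0, 1, 4, 7, 9, 11, 13, 15, 17, 19, 23, 25, 28

Build the W/L table. Terminal = L. A non-terminal position is W if it has a move to some L; otherwise it is L.
n=0: no move → L
n=1: no move → L
n=2: reaches L-position 1 → W
n=3: reaches L-position 1 → W
n=4: only reaches 2(W), 3(W), all W → L
n=5: reaches L-position 4 → W
n=6: reaches L-position 4 → W
n=7: only reaches 6(W), which is W → L
n=8: reaches L-position 4 → W
n=9: only reaches 3(W), 6(W), 8(W), all W → L
n=10: reaches L-position 9 → W
n=11: only reaches 10(W), which is W → L
n=12: reaches L-position 4 → W
n=13: only reaches 12(W), which is W → L
n=14: reaches L-position 7 → W
n=15: only reaches 5(W), 10(W), 12(W), 14(W), all W → L
n=16: reaches L-position 15 → W
n=17: only reaches 16(W), which is W → L
n=18: reaches L-position 9 → W
n=19: only reaches 18(W), which is W → L
n=20: reaches L-position 15 → W
n=21: reaches L-position 7 → W
n=22: reaches L-position 11 → W
n=23: only reaches 22(W), which is W → L
n=24: reaches L-position 23 → W
n=25: only reaches 20(W), 24(W), all W → L
n=26: reaches L-position 13 → W
n=27: reaches L-position 9 → W
n=28: only reaches 14(W), 21(W), 24(W), 26(W), 27(W), all W → L
Reading off the rows marked L gives the requested list; there are 13 such values of n.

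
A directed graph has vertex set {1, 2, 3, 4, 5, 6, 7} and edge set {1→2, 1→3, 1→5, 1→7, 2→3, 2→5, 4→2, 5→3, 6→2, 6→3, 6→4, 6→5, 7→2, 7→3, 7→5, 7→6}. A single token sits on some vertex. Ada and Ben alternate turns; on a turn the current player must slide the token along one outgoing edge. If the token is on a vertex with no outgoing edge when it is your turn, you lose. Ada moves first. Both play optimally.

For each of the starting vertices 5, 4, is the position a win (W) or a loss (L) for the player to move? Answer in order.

5: W, 4: L

Classify positions by backward induction: terminal positions (no move available) are L. From any other position, the mover wins iff some move reaches an L.
Every edge goes from a vertex to one that appears earlier in the order 3, 5, 2, 4, 6, 7, 1, so processing vertices in that order labels each vertex after all of its successors.
3: no outgoing edge → L
5: →3(L), so W
2: →3(L), so W
4: →2(W) only, which is W, so L
6: →4(L), so W
7: →3(L), so W
1: →3(L), so W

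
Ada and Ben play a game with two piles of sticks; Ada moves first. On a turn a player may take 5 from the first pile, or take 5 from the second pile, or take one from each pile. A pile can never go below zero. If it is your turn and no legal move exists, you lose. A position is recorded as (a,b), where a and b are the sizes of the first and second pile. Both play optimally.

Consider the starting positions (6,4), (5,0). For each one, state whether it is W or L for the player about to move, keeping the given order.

Build the W/L table. Terminal = L. A non-terminal position is W if it has a move to some L; otherwise it is L.
No move ever increases a pile, so every position that can arise here has a ≤ 6 and b ≤ 4; it is enough to label the cells with 0 ≤ a ≤ 6 and 0 ≤ b ≤ 4.
Every move lowers a or b (never raises either), so fill the grid row by row in increasing a, and left to right within a row: each cell's successors are then already labelled.
      b=0  b=1  b=2  b=3  b=4
a=0:    L    L    L    L    L
a=1:    L    W    W    W    W
a=2:    L    W    L    L    L
a=3:    L    W    L    W    W
a=4:    L    W    L    W    L
a=5:    W    W    W    W    W
a=6:    W    L    L    L    L
Cells with no legal move (terminal, hence L): (0,0), (0,1), (0,2), (0,3), (0,4), (1,0), (2,0), (3,0), (4,0).
The remaining L cells, each justified by listing all of its moves:
(2,2): only reaches (1,1)(W), which is W → L
(2,3): only reaches (1,2)(W), which is W → L
(2,4): only reaches (1,3)(W), which is W → L
(3,2): only reaches (2,1)(W), which is W → L
(4,2): only reaches (3,1)(W), which is W → L
(4,4): only reaches (3,3)(W), which is W → L
(6,1): only reaches (1,1)(W), (5,0)(W), all W → L
(6,2): only reaches (1,2)(W), (5,1)(W), all W → L
(6,3): only reaches (1,3)(W), (5,2)(W), all W → L
(6,4): only reaches (1,4)(W), (5,3)(W), all W → L
Every other cell has at least one move into one of the L cells above, so it is W.
(6,4): one of the L cells justified above, so L
(5,0): the move to (0,0) reaches an L cell, so W

(6,4): L, (5,0): W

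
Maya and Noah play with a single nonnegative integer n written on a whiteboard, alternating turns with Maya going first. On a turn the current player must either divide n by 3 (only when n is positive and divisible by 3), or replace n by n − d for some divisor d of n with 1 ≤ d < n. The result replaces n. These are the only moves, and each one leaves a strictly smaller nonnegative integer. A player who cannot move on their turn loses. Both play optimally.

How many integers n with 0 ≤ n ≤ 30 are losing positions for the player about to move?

13

Classify positions by backward induction: terminal positions (no move available) are L. From any other position, the mover wins iff some move reaches an L.
n=0: no move → L
n=1: no move → L
n=2: reaches L-position 1 → W
n=3: reaches L-position 1 → W
n=4: only reaches 2(W), 3(W), all W → L
n=5: reaches L-position 4 → W
n=6: reaches L-position 4 → W
n=7: only reaches 6(W), which is W → L
n=8: reaches L-position 4 → W
n=9: only reaches 3(W), 6(W), 8(W), all W → L
n=10: reaches L-position 9 → W
n=11: only reaches 10(W), which is W → L
n=12: reaches L-position 4 → W
n=13: only reaches 12(W), which is W → L
n=14: reaches L-position 7 → W
n=15: only reaches 5(W), 10(W), 12(W), 14(W), all W → L
n=16: reaches L-position 15 → W
n=17: only reaches 16(W), which is W → L
n=18: reaches L-position 9 → W
n=19: only reaches 18(W), which is W → L
n=20: reaches L-position 15 → W
n=21: reaches L-position 7 → W
n=22: reaches L-position 11 → W
n=23: only reaches 22(W), which is W → L
n=24: reaches L-position 23 → W
n=25: only reaches 20(W), 24(W), all W → L
n=26: reaches L-position 13 → W
n=27: reaches L-position 9 → W
n=28: only reaches 14(W), 21(W), 24(W), 26(W), 27(W), all W → L
n=29: reaches L-position 28 → W
n=30: reaches L-position 15 → W
L entries with 0 ≤ n ≤ 30: n = 0, 1, 4, 7, 9, 11, 13, 15, 17, 19, 23, 25, 28; that makes 13.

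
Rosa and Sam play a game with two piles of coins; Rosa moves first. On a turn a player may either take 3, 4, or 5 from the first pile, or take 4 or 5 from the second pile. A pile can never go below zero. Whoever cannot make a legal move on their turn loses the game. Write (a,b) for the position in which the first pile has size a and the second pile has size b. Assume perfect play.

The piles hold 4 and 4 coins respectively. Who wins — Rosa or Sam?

Sam wins.

Compute win/loss labels from the base case upward. A position with no move is L. Any other position is W if it can reach an L in one move, else L.
No move ever increases a pile, so every position that can arise here has a ≤ 4 and b ≤ 4; it is enough to label the cells with 0 ≤ a ≤ 4 and 0 ≤ b ≤ 4.
Every move lowers a or b (never raises either), so fill the grid row by row in increasing a, and left to right within a row: each cell's successors are then already labelled.
      b=0  b=1  b=2  b=3  b=4
a=0:    L    L    L    L    W
a=1:    L    L    L    L    W
a=2:    L    L    L    L    W
a=3:    W    W    W    W    L
a=4:    W    W    W    W    L
Cells with no legal move (terminal, hence L): (0,0), (0,1), (0,2), (0,3), (1,0), (1,1), (1,2), (1,3), (2,0), (2,1), (2,2), (2,3).
The remaining L cells, each justified by listing all of its moves:
(3,4): only reaches (0,4)(W), (3,0)(W), all W → L
(4,4): only reaches (1,4)(W), (0,4)(W), (4,0)(W), all W → L
Every other cell has at least one move into one of the L cells above, so it is W.
Every move from (4,4) reaches a W position, so the mover loses.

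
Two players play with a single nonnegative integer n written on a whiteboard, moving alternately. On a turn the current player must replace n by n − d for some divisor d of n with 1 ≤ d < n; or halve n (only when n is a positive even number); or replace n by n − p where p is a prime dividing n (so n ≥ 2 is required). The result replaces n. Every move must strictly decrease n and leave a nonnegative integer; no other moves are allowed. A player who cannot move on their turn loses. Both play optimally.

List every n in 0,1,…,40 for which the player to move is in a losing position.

Label each position W (a win for the player to move) or L (a loss). A position with no legal move is L; any other position is W exactly when some move reaches an L, and L when every move reaches a W.
n=0: no move → L
n=1: no move → L
n=2: →0(L), so W
n=3: →0(L), so W
n=4: →2(W), 3(W) — all W, so L
n=5: →0(L), so W
n=6: →4(L), so W
n=7: →0(L), so W
n=8: →4(L), so W
n=9: →6(W), 8(W) — all W, so L
n=10: →9(L), so W
n=11: →0(L), so W
n=12: →9(L), so W
n=13: →0(L), so W
n=14: →7(W), 12(W), 13(W) — all W, so L
n=15: →14(L), so W
n=16: →14(L), so W
n=17: →0(L), so W
n=18: →9(L), so W
n=19: →0(L), so W
n=20: →10(W), 15(W), 16(W), 18(W), 19(W) — all W, so L
n=21: →14(L), so W
n=22: →20(L), so W
n=23: →0(L), so W
n=24: →20(L), so W
n=25: →20(L), so W
n=26: →13(W), 24(W), 25(W) — all W, so L
n=27: →26(L), so W
n=28: →14(L), so W
n=29: →0(L), so W
n=30: →20(L), so W
n=31: →0(L), so W
n=32: →16(W), 24(W), 28(W), 30(W), 31(W) — all W, so L
n=33: →32(L), so W
n=34: →32(L), so W
n=35: →28(W), 30(W), 34(W) — all W, so L
n=36: →32(L), so W
n=37: →0(L), so W
n=38: →19(W), 36(W), 37(W) — all W, so L
n=39: →26(L), so W
n=40: →20(L), so W
The losing starting values of n are exactly the entries labelled L in this table (10 of them).

0, 1, 4, 9, 14, 20, 26, 32, 35, 38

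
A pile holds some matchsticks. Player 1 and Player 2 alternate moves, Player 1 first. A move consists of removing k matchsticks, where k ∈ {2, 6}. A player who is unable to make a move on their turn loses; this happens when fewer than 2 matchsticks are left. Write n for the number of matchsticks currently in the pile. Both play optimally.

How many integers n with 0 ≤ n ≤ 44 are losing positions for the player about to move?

23

Work bottom-up. With no move the player to move loses. Otherwise the position is W if at least one move leads to an L position for the opponent, and L if every move leads to a W.
n=0: no move → L
n=1: no move → L
n=2: →0(L), so W
n=3: →1(L), so W
n=4: →2(W) only, which is W, so L
n=5: →3(W) only, which is W, so L
n=6: →4(L), so W
n=7: →5(L), so W
n=8: →6(W), 2(W) — all W, so L
n=9: →7(W), 3(W) — all W, so L
n=10: →8(L), so W
n=11: →9(L), so W
n=12: →10(W), 6(W) — all W, so L
n=13: →11(W), 7(W) — all W, so L
n=14: →12(L), so W
n=15: →13(L), so W
n=16: →14(W), 10(W) — all W, so L
n=17: →15(W), 11(W) — all W, so L
n=18: →16(L), so W
n=19: →17(L), so W
n=20: →18(W), 14(W) — all W, so L
n=21: →19(W), 15(W) — all W, so L
n=22: →20(L), so W
n=23: →21(L), so W
n=24: →22(W), 18(W) — all W, so L
n=25: →23(W), 19(W) — all W, so L
n=26: →24(L), so W
n=27: →25(L), so W
n=28: →26(W), 22(W) — all W, so L
n=29: →27(W), 23(W) — all W, so L
n=30: →28(L), so W
n=31: →29(L), so W
n=32: →30(W), 26(W) — all W, so L
n=33: →31(W), 27(W) — all W, so L
n=34: →32(L), so W
n=35: →33(L), so W
n=36: →34(W), 30(W) — all W, so L
n=37: →35(W), 31(W) — all W, so L
n=38: →36(L), so W
n=39: →37(L), so W
n=40: →38(W), 34(W) — all W, so L
n=41: →39(W), 35(W) — all W, so L
n=42: →40(L), so W
n=43: →41(L), so W
n=44: →42(W), 38(W) — all W, so L
L entries with 0 ≤ n ≤ 44: n = 0, 1, 4, 5, 8, 9, 12, 13, 16, 17, 20, 21, 24, 25, 28, 29, 32, 33, 36, 37, 40, 41, 44; that makes 23.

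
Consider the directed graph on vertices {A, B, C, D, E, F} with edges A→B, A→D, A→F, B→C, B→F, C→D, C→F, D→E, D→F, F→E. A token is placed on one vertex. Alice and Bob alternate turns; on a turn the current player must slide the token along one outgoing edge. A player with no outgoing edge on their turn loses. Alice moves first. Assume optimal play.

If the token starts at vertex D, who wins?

Label each position W (a win for the player to move) or L (a loss). A position with no legal move is L; any other position is W exactly when some move reaches an L, and L when every move reaches a W.
Every edge goes from a vertex to one that appears earlier in the order E, F, D, C, B, A, so processing vertices in that order labels each vertex after all of its successors.
E: no outgoing edge → L
F: reaches L-position E → W
D: reaches L-position E → W
C: only reaches D(W), F(W), all W → L
B: reaches L-position C → W
A: only reaches B(W), D(W), F(W), all W → L
The starting position D is W: Alice should move to E, handing over an L position.

Alice wins.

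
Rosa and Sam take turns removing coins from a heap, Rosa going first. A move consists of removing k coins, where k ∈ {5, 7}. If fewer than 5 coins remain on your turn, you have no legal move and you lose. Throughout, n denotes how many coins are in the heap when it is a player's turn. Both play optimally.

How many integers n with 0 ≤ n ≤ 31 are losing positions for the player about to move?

15

Positions with no move are L. A position that does have a move is losing for the player to move precisely when every available move leads to a winning position for the opponent. Fill in the labels:
n=0: no move → L
n=1: no move → L
n=2: no move → L
n=3: no move → L
n=4: no move → L
n=5: reaches L-position 0 → W
n=6: reaches L-position 1 → W
n=7: reaches L-position 2 → W
n=8: reaches L-position 3 → W
n=9: reaches L-position 4 → W
n=10: reaches L-position 3 → W
n=11: reaches L-position 4 → W
n=12: only reaches 7(W), 5(W), all W → L
n=13: only reaches 8(W), 6(W), all W → L
n=14: only reaches 9(W), 7(W), all W → L
n=15: only reaches 10(W), 8(W), all W → L
n=16: only reaches 11(W), 9(W), all W → L
n=17: reaches L-position 12 → W
n=18: reaches L-position 13 → W
n=19: reaches L-position 14 → W
n=20: reaches L-position 15 → W
n=21: reaches L-position 16 → W
n=22: reaches L-position 15 → W
n=23: reaches L-position 16 → W
n=24: only reaches 19(W), 17(W), all W → L
n=25: only reaches 20(W), 18(W), all W → L
n=26: only reaches 21(W), 19(W), all W → L
n=27: only reaches 22(W), 20(W), all W → L
n=28: only reaches 23(W), 21(W), all W → L
n=29: reaches L-position 24 → W
n=30: reaches L-position 25 → W
n=31: reaches L-position 26 → W
L entries with 0 ≤ n ≤ 31: n = 0, 1, 2, 3, 4, 12, 13, 14, 15, 16, 24, 25, 26, 27, 28; that makes 15.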